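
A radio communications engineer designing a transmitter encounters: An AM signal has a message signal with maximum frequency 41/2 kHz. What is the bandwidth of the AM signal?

In AM (double-sideband), the bandwidth is twice the message frequency.
BW = 2 * f_m = 2 * 41/2 kHz = 41 kHz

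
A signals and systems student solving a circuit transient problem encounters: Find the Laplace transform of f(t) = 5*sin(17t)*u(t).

Standard pair: sin(wt)*u(t) <-> w/(s^2+w^2)
With w = 17: L{5*sin(17t)*u(t)} = 85/(s^2+289)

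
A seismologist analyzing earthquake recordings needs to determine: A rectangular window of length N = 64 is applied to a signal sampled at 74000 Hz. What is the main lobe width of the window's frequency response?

For a rectangular window of length N,
the main lobe width in frequency is 2*f_s/N.
= 2*74000/64 = 4625/2 Hz
This determines the minimum frequency separation for resolving two sinusoids.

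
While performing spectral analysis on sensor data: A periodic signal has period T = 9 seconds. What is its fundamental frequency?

The fundamental frequency is the reciprocal of the period.
f = 1/T = 1/(9) = 1/9 Hz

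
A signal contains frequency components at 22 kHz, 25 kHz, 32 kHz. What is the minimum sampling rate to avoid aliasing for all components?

The highest frequency component is f_max = 32 kHz.
Nyquist rate = 2 * f_max = 2 * 32 kHz = 64 kHz.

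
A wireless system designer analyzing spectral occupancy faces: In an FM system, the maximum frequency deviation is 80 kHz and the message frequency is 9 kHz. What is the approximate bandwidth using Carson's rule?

Carson's rule: BW = 2*(delta_f + f_m)
= 2*(80 + 9) kHz = 178 kHz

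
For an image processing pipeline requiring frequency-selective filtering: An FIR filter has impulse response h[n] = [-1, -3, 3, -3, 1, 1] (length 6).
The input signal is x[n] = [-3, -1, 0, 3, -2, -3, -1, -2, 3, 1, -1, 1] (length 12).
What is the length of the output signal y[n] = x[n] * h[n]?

For linear convolution, the output length is:
len(y) = len(x) + len(h) - 1 = 12 + 6 - 1 = 17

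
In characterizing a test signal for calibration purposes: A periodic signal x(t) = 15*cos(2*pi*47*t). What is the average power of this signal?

Average power of A*cos(wt) is A^2/2.
P = 15^2 / 2 = 225/2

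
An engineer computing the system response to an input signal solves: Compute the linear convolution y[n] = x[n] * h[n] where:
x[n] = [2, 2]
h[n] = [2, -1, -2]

y[n] = sum_k x[k]*h[n-k]. Output length = len(x) + len(h) - 1 = 2 + 3 - 1 = 4.
y[0] = 2*2 = 4
y[1] = 2*2 + 2*-1 = 2
y[2] = 2*-1 + 2*-2 = -6
y[3] = 2*-2 = -4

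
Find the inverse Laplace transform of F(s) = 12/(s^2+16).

Standard pair: w/(s^2+w^2) <-> sin(wt)*u(t)
Recognize w^2 = 16, so w = 4; numerator 12 = 3*4.
f(t) = 3*sin(4t)*u(t)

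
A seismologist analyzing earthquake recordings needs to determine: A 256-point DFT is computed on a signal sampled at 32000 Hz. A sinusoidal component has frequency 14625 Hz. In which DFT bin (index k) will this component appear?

DFT frequency resolution = f_s/N = 32000/256 = 125 Hz
Bin index k = f_signal / resolution = 14625 / 125 = 117
The signal frequency 14625 Hz falls in DFT bin k = 117.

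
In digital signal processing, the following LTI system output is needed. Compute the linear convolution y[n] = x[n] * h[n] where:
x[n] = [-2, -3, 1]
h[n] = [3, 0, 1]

y[n] = sum_k x[k]*h[n-k]. Output length = len(x) + len(h) - 1 = 3 + 3 - 1 = 5.
y[0] = -2*3 = -6
y[1] = -3*3 + -2*0 = -9
y[2] = 1*3 + -3*0 + -2*1 = 1
y[3] = 1*0 + -3*1 = -3
y[4] = 1*1 = 1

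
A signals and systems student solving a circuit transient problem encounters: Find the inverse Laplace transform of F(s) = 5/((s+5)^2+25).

Standard pair: w/((s+a)^2+w^2) <-> e^(-at)*sin(wt)*u(t)
With a=5, w=5: f(t) = e^(-5t)*sin(5t)*u(t)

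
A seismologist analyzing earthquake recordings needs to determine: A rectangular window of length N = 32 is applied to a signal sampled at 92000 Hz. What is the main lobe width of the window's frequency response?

For a rectangular window of length N,
the main lobe width in frequency is 2*f_s/N.
= 2*92000/32 = 5750 Hz
This determines the minimum frequency separation for resolving two sinusoids.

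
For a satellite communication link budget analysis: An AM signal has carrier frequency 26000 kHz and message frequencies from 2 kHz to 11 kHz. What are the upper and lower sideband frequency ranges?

Upper sideband (USB) = fc + [fm_low, fm_high] = 26000 + [2, 11] = [26002, 26011] kHz
Lower sideband (LSB) = fc - [fm_high, fm_low] = 26000 - [11, 2] = [25989, 25998] kHz
Total occupied spectrum: 25989 kHz to 26011 kHz (plus carrier at 26000 kHz)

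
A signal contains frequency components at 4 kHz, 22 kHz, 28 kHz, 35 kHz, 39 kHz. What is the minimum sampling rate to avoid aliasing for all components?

The highest frequency component is f_max = 39 kHz.
Nyquist rate = 2 * f_max = 2 * 39 kHz = 78 kHz.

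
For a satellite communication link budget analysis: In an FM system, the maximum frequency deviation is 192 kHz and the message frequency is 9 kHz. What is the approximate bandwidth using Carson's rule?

Carson's rule: BW = 2*(delta_f + f_m)
= 2*(192 + 9) kHz = 402 kHz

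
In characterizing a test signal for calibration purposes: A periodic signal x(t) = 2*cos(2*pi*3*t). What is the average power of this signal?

Average power of A*cos(wt) is A^2/2.
P = 2^2 / 2 = 4/2 = 2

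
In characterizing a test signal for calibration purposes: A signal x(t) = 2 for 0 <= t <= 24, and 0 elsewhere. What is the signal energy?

Energy = integral of |x(t)|^2 dt over the signal duration
= 2^2 * 24 = 4 * 24 = 96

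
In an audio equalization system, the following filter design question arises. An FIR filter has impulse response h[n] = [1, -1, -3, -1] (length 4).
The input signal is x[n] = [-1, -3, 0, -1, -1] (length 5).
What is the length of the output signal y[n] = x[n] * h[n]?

For linear convolution, the output length is:
len(y) = len(x) + len(h) - 1 = 5 + 4 - 1 = 8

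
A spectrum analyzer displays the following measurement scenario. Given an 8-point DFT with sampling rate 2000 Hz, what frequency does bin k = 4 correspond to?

The frequency of DFT bin k is: f_k = k * f_s / N
f_4 = 4 * 2000 / 8 = 1000 Hz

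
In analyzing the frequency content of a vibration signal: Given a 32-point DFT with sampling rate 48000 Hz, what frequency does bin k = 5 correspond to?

The frequency of DFT bin k is: f_k = k * f_s / N
f_5 = 5 * 48000 / 32 = 7500 Hz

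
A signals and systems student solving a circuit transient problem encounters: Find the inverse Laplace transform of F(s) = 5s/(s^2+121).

Standard pair: s/(s^2+w^2) <-> cos(wt)*u(t)
With k=5, w=11: f(t) = 5*cos(11t)*u(t)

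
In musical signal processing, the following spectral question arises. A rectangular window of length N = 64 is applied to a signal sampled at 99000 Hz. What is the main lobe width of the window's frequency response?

For a rectangular window of length N,
the main lobe width in frequency is 2*f_s/N.
= 2*99000/64 = 12375/4 Hz
This determines the minimum frequency separation for resolving two sinusoids.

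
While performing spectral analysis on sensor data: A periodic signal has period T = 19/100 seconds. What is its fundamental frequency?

The fundamental frequency is the reciprocal of the period.
f = 1/T = 1/(19/100) = 100/19 Hz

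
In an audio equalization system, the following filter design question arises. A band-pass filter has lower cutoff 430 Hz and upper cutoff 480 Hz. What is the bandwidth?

Bandwidth = f_high - f_low
= 480 Hz - 430 Hz = 50 Hz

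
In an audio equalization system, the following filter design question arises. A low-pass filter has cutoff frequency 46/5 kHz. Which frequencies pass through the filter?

A low-pass filter passes all frequencies below the cutoff frequency 46/5 kHz and attenuates higher frequencies.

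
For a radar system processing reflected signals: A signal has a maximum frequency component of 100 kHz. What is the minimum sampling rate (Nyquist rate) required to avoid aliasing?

By the Nyquist-Shannon sampling theorem,
the minimum sampling rate (Nyquist rate) must be at least 2 * f_max.
Nyquist rate = 2 * 100 kHz = 200 kHz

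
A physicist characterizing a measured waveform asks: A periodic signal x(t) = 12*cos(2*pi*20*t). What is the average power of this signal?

Average power of A*cos(wt) is A^2/2.
P = 12^2 / 2 = 144/2 = 72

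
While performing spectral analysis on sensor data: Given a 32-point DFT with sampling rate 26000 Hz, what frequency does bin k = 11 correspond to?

The frequency of DFT bin k is: f_k = k * f_s / N
f_11 = 11 * 26000 / 32 = 17875/2 Hz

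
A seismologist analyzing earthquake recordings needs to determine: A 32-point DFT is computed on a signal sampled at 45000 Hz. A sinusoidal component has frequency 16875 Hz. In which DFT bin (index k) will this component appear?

DFT frequency resolution = f_s/N = 45000/32 = 5625/4 Hz
Bin index k = f_signal / resolution = 16875 / 5625/4 = 12
The signal frequency 16875 Hz falls in DFT bin k = 12.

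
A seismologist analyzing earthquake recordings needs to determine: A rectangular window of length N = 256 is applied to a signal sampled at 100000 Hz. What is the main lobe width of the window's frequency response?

For a rectangular window of length N,
the main lobe width in frequency is 2*f_s/N.
= 2*100000/256 = 3125/4 Hz
This determines the minimum frequency separation for resolving two sinusoids.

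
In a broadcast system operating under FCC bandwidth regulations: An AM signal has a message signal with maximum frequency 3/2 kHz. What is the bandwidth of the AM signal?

In AM (double-sideband), the bandwidth is twice the message frequency.
BW = 2 * f_m = 2 * 3/2 kHz = 3 kHz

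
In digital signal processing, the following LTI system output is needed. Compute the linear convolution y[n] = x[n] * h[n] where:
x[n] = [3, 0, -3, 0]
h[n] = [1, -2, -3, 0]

y[n] = sum_k x[k]*h[n-k]. Output length = len(x) + len(h) - 1 = 4 + 4 - 1 = 7.
y[0] = 3*1 = 3
y[1] = 0*1 + 3*-2 = -6
y[2] = -3*1 + 0*-2 + 3*-3 = -12
y[3] = 0*1 + -3*-2 + 0*-3 + 3*0 = 6
y[4] = 0*-2 + -3*-3 + 0*0 = 9
y[5] = 0*-3 + -3*0 = 0
y[6] = 0*0 = 0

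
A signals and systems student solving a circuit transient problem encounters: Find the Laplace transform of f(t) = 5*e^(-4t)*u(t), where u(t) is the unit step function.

Standard Laplace transform pair:
e^(-at)*u(t) <-> 1/(s+a)
With a = 4: L{5*e^(-4t)*u(t)} = 5/(s+4), ROC: Re(s) > -4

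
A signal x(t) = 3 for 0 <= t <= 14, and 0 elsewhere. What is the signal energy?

Energy = integral of |x(t)|^2 dt over the signal duration
= 3^2 * 14 = 9 * 14 = 126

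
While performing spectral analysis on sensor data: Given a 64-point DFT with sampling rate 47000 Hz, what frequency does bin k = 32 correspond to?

The frequency of DFT bin k is: f_k = k * f_s / N
f_32 = 32 * 47000 / 64 = 23500 Hz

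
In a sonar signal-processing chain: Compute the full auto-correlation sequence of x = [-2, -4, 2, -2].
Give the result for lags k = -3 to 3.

r_xx[k] = sum_m x[m]*x[m+k], indexed from 0, for k = -3 to 3:
  r_xx[-3] = x[3]*x[0] = 4
  r_xx[-2] = x[2]*x[0] + x[3]*x[1] = 4
  r_xx[-1] = x[1]*x[0] + x[2]*x[1] + x[3]*x[2] = -4
  r_xx[0] = x[0]*x[0] + x[1]*x[1] + x[2]*x[2] + x[3]*x[3] = 28
  r_xx[1] = x[0]*x[1] + x[1]*x[2] + x[2]*x[3] = -4
  r_xx[2] = x[0]*x[2] + x[1]*x[3] = 4
  r_xx[3] = x[0]*x[3] = 4
r_xx = [4, 4, -4, 28, -4, 4, 4]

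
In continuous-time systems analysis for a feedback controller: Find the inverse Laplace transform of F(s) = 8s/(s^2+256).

Standard pair: s/(s^2+w^2) <-> cos(wt)*u(t)
With k=8, w=16: f(t) = 8*cos(16t)*u(t)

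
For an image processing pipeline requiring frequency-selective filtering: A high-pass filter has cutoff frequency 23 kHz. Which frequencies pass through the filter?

A high-pass filter passes all frequencies above the cutoff frequency 23 kHz and attenuates lower frequencies.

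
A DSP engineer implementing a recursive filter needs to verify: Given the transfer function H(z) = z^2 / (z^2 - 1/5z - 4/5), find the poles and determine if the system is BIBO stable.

Poles are roots of the denominator: z^2 - 1/5z - 4/5 = 0.
Quadratic formula: z = [-(-1/5) +/- sqrt((-1/5)^2 - 4*(-4/5))] / 2
Discriminant = 1/25 + 16/5 = 81/25; sqrt = 9/5.
z = (1/5 +/- 9/5) / 2 => z = 1 or z = -4/5.
|p1| = 1, |p2| = 4/5.
For BIBO stability, all poles must lie inside the unit circle (|p| < 1).
System is UNSTABLE since at least one |p| >= 1.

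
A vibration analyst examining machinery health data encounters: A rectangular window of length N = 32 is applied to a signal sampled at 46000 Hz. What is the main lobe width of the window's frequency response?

For a rectangular window of length N,
the main lobe width in frequency is 2*f_s/N.
= 2*46000/32 = 2875 Hz
This determines the minimum frequency separation for resolving two sinusoids.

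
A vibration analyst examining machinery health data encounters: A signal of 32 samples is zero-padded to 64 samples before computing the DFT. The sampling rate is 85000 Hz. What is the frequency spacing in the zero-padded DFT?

Original DFT: N = 32, resolution = f_s/N = 85000/32 = 10625/4 Hz
Zero-padded DFT: N = 64, resolution = f_s/N = 85000/64 = 10625/8 Hz
Zero-padding interpolates the spectrum (finer frequency grid)
but does NOT improve the true spectral resolution (ability to resolve close frequencies).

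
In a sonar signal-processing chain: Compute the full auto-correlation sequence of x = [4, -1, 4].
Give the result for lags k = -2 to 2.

r_xx[k] = sum_m x[m]*x[m+k], indexed from 0, for k = -2 to 2:
  r_xx[-2] = x[2]*x[0] = 16
  r_xx[-1] = x[1]*x[0] + x[2]*x[1] = -8
  r_xx[0] = x[0]*x[0] + x[1]*x[1] + x[2]*x[2] = 33
  r_xx[1] = x[0]*x[1] + x[1]*x[2] = -8
  r_xx[2] = x[0]*x[2] = 16
r_xx = [16, -8, 33, -8, 16]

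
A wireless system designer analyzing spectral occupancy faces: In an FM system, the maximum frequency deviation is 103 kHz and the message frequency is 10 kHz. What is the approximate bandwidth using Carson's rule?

Carson's rule: BW = 2*(delta_f + f_m)
= 2*(103 + 10) kHz = 226 kHz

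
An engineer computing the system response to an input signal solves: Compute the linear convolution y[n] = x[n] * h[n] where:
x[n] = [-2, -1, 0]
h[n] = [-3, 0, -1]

y[n] = sum_k x[k]*h[n-k]. Output length = len(x) + len(h) - 1 = 3 + 3 - 1 = 5.
y[0] = -2*-3 = 6
y[1] = -1*-3 + -2*0 = 3
y[2] = 0*-3 + -1*0 + -2*-1 = 2
y[3] = 0*0 + -1*-1 = 1
y[4] = 0*-1 = 0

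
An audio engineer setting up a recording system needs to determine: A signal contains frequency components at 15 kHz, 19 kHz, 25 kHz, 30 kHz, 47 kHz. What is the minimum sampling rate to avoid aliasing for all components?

The highest frequency component is f_max = 47 kHz.
Nyquist rate = 2 * f_max = 2 * 47 kHz = 94 kHz.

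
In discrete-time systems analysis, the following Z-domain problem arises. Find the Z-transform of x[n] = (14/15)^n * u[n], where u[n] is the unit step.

The Z-transform of a^n * u[n] is z/(z-a) for |z| > |a|.
Here a = 14/15, so X(z) = z/(z - (14/15)) = 15z/(15z - 14)
ROC: |z| > 14/15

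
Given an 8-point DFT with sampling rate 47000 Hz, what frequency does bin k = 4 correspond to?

The frequency of DFT bin k is: f_k = k * f_s / N
f_4 = 4 * 47000 / 8 = 23500 Hz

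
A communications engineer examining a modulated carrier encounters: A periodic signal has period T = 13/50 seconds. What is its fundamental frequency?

The fundamental frequency is the reciprocal of the period.
f = 1/T = 1/(13/50) = 50/13 Hz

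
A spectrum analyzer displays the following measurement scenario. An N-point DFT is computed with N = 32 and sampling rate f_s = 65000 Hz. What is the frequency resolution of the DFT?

DFT frequency resolution = f_s / N
= 65000 / 32 = 8125/4 Hz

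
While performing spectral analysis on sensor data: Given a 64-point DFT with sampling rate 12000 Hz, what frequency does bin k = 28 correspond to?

The frequency of DFT bin k is: f_k = k * f_s / N
f_28 = 28 * 12000 / 64 = 5250 Hz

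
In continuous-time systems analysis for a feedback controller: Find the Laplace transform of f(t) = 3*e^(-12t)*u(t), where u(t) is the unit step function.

Standard Laplace transform pair:
e^(-at)*u(t) <-> 1/(s+a)
With a = 12: L{3*e^(-12t)*u(t)} = 3/(s+12), ROC: Re(s) > -12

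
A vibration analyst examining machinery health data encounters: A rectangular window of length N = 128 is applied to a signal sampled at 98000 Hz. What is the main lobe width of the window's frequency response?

For a rectangular window of length N,
the main lobe width in frequency is 2*f_s/N.
= 2*98000/128 = 6125/4 Hz
This determines the minimum frequency separation for resolving two sinusoids.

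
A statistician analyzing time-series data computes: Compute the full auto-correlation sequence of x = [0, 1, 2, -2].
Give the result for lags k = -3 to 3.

r_xx[k] = sum_m x[m]*x[m+k], indexed from 0, for k = -3 to 3:
  r_xx[-3] = x[3]*x[0] = 0
  r_xx[-2] = x[2]*x[0] + x[3]*x[1] = -2
  r_xx[-1] = x[1]*x[0] + x[2]*x[1] + x[3]*x[2] = -2
  r_xx[0] = x[0]*x[0] + x[1]*x[1] + x[2]*x[2] + x[3]*x[3] = 9
  r_xx[1] = x[0]*x[1] + x[1]*x[2] + x[2]*x[3] = -2
  r_xx[2] = x[0]*x[2] + x[1]*x[3] = -2
  r_xx[3] = x[0]*x[3] = 0
r_xx = [0, -2, -2, 9, -2, -2, 0]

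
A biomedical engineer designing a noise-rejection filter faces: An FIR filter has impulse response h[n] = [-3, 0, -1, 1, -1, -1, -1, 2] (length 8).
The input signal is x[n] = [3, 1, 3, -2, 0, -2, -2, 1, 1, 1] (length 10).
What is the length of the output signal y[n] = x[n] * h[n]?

For linear convolution, the output length is:
len(y) = len(x) + len(h) - 1 = 10 + 8 - 1 = 17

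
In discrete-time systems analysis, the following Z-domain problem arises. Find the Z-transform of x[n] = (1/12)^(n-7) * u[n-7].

Time-shifting property: if X(z) = Z{x[n]}, then Z{x[n-d]} = z^(-d) * X(z)
X(z) = z/(z - 1/12) for x[n] = (1/12)^n * u[n]
Z{x[n-7]} = z^(-7) * z/(z - 1/12) = z^(-6)/(z - 1/12)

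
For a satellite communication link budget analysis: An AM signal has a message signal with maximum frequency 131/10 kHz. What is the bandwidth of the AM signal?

In AM (double-sideband), the bandwidth is twice the message frequency.
BW = 2 * f_m = 2 * 131/10 kHz = 131/5 kHz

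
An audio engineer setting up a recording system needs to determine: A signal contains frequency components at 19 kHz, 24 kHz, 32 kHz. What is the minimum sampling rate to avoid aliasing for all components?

The highest frequency component is f_max = 32 kHz.
Nyquist rate = 2 * f_max = 2 * 32 kHz = 64 kHz.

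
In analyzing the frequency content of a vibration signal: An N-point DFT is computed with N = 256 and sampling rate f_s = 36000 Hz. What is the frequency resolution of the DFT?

DFT frequency resolution = f_s / N
= 36000 / 256 = 1125/8 Hz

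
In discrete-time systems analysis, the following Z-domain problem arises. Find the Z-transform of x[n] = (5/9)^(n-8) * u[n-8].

Time-shifting property: if X(z) = Z{x[n]}, then Z{x[n-d]} = z^(-d) * X(z)
X(z) = z/(z - 5/9) for x[n] = (5/9)^n * u[n]
Z{x[n-8]} = z^(-8) * z/(z - 5/9) = z^(-7)/(z - 5/9)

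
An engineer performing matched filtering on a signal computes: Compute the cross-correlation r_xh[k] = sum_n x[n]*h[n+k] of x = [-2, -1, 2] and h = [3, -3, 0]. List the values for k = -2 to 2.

Both sequences indexed from 0 and zero outside their support.
Lags with overlap: k = -2 to 2.
  r_xh[-2] = x[2]*h[0] = 6
  r_xh[-1] = x[1]*h[0] + x[2]*h[1] = -9
  r_xh[0] = x[0]*h[0] + x[1]*h[1] + x[2]*h[2] = -3
  r_xh[1] = x[0]*h[1] + x[1]*h[2] = 6
  r_xh[2] = x[0]*h[2] = 0
r_xh = [6, -9, -3, 6, 0] (for k = -2, ..., 2)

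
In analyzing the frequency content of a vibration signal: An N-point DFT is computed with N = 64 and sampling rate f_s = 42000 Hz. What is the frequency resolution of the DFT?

DFT frequency resolution = f_s / N
= 42000 / 64 = 2625/4 Hz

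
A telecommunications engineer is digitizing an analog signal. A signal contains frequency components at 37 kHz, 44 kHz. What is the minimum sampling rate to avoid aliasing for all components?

The highest frequency component is f_max = 44 kHz.
Nyquist rate = 2 * f_max = 2 * 44 kHz = 88 kHz.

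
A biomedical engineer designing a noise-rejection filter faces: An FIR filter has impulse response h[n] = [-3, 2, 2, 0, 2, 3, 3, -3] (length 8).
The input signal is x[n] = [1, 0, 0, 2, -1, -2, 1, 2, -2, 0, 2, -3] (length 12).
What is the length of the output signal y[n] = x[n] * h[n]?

For linear convolution, the output length is:
len(y) = len(x) + len(h) - 1 = 12 + 8 - 1 = 19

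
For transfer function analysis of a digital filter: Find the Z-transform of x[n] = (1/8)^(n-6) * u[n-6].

Time-shifting property: if X(z) = Z{x[n]}, then Z{x[n-d]} = z^(-d) * X(z)
X(z) = z/(z - 1/8) for x[n] = (1/8)^n * u[n]
Z{x[n-6]} = z^(-6) * z/(z - 1/8) = z^(-5)/(z - 1/8)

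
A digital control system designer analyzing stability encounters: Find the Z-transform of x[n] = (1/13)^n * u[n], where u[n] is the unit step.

The Z-transform of a^n * u[n] is z/(z-a) for |z| > |a|.
Here a = 1/13, so X(z) = z/(z - (1/13)) = 13z/(13z - 1)
ROC: |z| > 1/13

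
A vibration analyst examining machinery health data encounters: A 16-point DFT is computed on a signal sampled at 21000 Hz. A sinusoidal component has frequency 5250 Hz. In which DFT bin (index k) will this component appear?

DFT frequency resolution = f_s/N = 21000/16 = 2625/2 Hz
Bin index k = f_signal / resolution = 5250 / 2625/2 = 4
The signal frequency 5250 Hz falls in DFT bin k = 4.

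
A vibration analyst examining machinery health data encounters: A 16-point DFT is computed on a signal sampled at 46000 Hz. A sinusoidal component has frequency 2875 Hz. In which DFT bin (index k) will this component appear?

DFT frequency resolution = f_s/N = 46000/16 = 2875 Hz
Bin index k = f_signal / resolution = 2875 / 2875 = 1
The signal frequency 2875 Hz falls in DFT bin k = 1.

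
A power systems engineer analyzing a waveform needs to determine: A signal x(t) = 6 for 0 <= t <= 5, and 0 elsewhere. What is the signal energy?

Energy = integral of |x(t)|^2 dt over the signal duration
= 6^2 * 5 = 36 * 5 = 180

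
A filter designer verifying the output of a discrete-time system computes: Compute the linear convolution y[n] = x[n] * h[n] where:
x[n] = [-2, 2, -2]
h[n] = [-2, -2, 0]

y[n] = sum_k x[k]*h[n-k]. Output length = len(x) + len(h) - 1 = 3 + 3 - 1 = 5.
y[0] = -2*-2 = 4
y[1] = 2*-2 + -2*-2 = 0
y[2] = -2*-2 + 2*-2 + -2*0 = 0
y[3] = -2*-2 + 2*0 = 4
y[4] = -2*0 = 0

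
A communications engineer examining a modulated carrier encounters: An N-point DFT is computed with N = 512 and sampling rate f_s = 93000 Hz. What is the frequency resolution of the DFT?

DFT frequency resolution = f_s / N
= 93000 / 512 = 11625/64 Hz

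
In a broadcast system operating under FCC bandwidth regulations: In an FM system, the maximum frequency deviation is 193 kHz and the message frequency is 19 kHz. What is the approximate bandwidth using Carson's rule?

Carson's rule: BW = 2*(delta_f + f_m)
= 2*(193 + 19) kHz = 424 kHz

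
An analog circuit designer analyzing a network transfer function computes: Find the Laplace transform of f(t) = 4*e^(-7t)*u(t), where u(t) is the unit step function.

Standard Laplace transform pair:
e^(-at)*u(t) <-> 1/(s+a)
With a = 7: L{4*e^(-7t)*u(t)} = 4/(s+7), ROC: Re(s) > -7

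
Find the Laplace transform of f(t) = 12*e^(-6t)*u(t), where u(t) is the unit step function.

Standard Laplace transform pair:
e^(-at)*u(t) <-> 1/(s+a)
With a = 6: L{12*e^(-6t)*u(t)} = 12/(s+6), ROC: Re(s) > -6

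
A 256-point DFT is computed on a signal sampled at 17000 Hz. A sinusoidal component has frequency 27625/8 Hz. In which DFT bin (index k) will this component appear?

DFT frequency resolution = f_s/N = 17000/256 = 2125/32 Hz
Bin index k = f_signal / resolution = 27625/8 / 2125/32 = 52
The signal frequency 27625/8 Hz falls in DFT bin k = 52.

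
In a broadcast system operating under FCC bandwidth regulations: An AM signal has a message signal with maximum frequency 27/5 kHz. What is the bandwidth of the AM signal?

In AM (double-sideband), the bandwidth is twice the message frequency.
BW = 2 * f_m = 2 * 27/5 kHz = 54/5 kHz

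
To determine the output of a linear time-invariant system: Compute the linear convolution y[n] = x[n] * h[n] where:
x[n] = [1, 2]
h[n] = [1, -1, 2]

y[n] = sum_k x[k]*h[n-k]. Output length = len(x) + len(h) - 1 = 2 + 3 - 1 = 4.
y[0] = 1*1 = 1
y[1] = 2*1 + 1*-1 = 1
y[2] = 2*-1 + 1*2 = 0
y[3] = 2*2 = 4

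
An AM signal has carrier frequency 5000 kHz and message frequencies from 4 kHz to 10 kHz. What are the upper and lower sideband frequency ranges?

Upper sideband (USB) = fc + [fm_low, fm_high] = 5000 + [4, 10] = [5004, 5010] kHz
Lower sideband (LSB) = fc - [fm_high, fm_low] = 5000 - [10, 4] = [4990, 4996] kHz
Total occupied spectrum: 4990 kHz to 5010 kHz (plus carrier at 5000 kHz)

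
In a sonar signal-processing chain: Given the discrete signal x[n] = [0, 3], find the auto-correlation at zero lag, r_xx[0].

The auto-correlation at zero lag r_xx[0] equals the signal energy.
r_xx[0] = sum of x[n]^2 = 0^2 + 3^2
= 0 + 9 = 9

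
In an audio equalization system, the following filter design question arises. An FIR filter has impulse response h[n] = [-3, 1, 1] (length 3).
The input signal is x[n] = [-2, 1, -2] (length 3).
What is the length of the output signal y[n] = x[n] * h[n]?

For linear convolution, the output length is:
len(y) = len(x) + len(h) - 1 = 3 + 3 - 1 = 5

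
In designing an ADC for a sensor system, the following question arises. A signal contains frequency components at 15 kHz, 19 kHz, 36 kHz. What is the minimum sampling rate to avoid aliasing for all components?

The highest frequency component is f_max = 36 kHz.
Nyquist rate = 2 * f_max = 2 * 36 kHz = 72 kHz.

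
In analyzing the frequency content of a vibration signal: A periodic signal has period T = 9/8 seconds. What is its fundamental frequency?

The fundamental frequency is the reciprocal of the period.
f = 1/T = 1/(9/8) = 8/9 Hz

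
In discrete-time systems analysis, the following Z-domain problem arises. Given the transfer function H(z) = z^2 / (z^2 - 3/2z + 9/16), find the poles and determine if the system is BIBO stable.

Poles are roots of the denominator: z^2 - 3/2z + 9/16 = 0.
Quadratic formula: z = [-(-3/2) +/- sqrt((-3/2)^2 - 4*(9/16))] / 2
Discriminant = 9/4 - 9/4 = 0; sqrt = 0.
z = (3/2 +/- 0) / 2 = 3/4 (repeated root).
|p1| = 3/4, |p2| = 3/4.
For BIBO stability, all poles must lie inside the unit circle (|p| < 1).
System is STABLE since both |p| < 1.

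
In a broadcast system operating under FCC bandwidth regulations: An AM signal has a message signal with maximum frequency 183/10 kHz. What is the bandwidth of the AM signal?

In AM (double-sideband), the bandwidth is twice the message frequency.
BW = 2 * f_m = 2 * 183/10 kHz = 183/5 kHz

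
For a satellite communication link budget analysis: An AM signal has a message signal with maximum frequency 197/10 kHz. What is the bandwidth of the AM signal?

In AM (double-sideband), the bandwidth is twice the message frequency.
BW = 2 * f_m = 2 * 197/10 kHz = 197/5 kHz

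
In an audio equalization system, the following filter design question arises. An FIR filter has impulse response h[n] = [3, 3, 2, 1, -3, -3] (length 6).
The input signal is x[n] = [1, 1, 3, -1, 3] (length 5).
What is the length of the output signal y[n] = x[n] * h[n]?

For linear convolution, the output length is:
len(y) = len(x) + len(h) - 1 = 5 + 6 - 1 = 10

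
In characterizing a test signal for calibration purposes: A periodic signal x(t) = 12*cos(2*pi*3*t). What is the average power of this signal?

Average power of A*cos(wt) is A^2/2.
P = 12^2 / 2 = 144/2 = 72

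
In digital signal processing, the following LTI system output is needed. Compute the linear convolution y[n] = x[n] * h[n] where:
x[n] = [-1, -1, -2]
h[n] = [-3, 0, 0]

y[n] = sum_k x[k]*h[n-k]. Output length = len(x) + len(h) - 1 = 3 + 3 - 1 = 5.
y[0] = -1*-3 = 3
y[1] = -1*-3 + -1*0 = 3
y[2] = -2*-3 + -1*0 + -1*0 = 6
y[3] = -2*0 + -1*0 = 0
y[4] = -2*0 = 0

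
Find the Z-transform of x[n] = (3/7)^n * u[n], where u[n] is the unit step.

The Z-transform of a^n * u[n] is z/(z-a) for |z| > |a|.
Here a = 3/7, so X(z) = z/(z - (3/7)) = 7z/(7z - 3)
ROC: |z| > 3/7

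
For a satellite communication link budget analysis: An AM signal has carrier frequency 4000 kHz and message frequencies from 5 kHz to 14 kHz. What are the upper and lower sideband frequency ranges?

Upper sideband (USB) = fc + [fm_low, fm_high] = 4000 + [5, 14] = [4005, 4014] kHz
Lower sideband (LSB) = fc - [fm_high, fm_low] = 4000 - [14, 5] = [3986, 3995] kHz
Total occupied spectrum: 3986 kHz to 4014 kHz (plus carrier at 4000 kHz)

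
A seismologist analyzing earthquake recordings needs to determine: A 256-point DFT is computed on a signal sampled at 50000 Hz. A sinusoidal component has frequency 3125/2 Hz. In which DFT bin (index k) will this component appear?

DFT frequency resolution = f_s/N = 50000/256 = 3125/16 Hz
Bin index k = f_signal / resolution = 3125/2 / 3125/16 = 8
The signal frequency 3125/2 Hz falls in DFT bin k = 8.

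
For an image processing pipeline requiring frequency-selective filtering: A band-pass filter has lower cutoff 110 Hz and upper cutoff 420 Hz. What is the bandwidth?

Bandwidth = f_high - f_low
= 420 Hz - 110 Hz = 310 Hz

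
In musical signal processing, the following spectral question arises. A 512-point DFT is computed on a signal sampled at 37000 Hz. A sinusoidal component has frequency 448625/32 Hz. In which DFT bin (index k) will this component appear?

DFT frequency resolution = f_s/N = 37000/512 = 4625/64 Hz
Bin index k = f_signal / resolution = 448625/32 / 4625/64 = 194
The signal frequency 448625/32 Hz falls in DFT bin k = 194.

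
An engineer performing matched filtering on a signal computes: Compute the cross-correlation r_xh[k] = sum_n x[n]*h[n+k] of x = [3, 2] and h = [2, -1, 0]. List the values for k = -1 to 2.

Both sequences indexed from 0 and zero outside their support.
Lags with overlap: k = -1 to 2.
  r_xh[-1] = x[1]*h[0] = 4
  r_xh[0] = x[0]*h[0] + x[1]*h[1] = 4
  r_xh[1] = x[0]*h[1] + x[1]*h[2] = -3
  r_xh[2] = x[0]*h[2] = 0
r_xh = [4, 4, -3, 0] (for k = -1, ..., 2)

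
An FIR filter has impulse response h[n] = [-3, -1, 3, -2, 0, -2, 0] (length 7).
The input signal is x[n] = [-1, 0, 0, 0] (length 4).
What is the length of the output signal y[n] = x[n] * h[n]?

For linear convolution, the output length is:
len(y) = len(x) + len(h) - 1 = 4 + 7 - 1 = 10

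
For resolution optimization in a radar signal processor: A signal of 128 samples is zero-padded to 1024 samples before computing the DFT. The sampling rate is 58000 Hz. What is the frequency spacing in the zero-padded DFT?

Original DFT: N = 128, resolution = f_s/N = 58000/128 = 3625/8 Hz
Zero-padded DFT: N = 1024, resolution = f_s/N = 58000/1024 = 3625/64 Hz
Zero-padding interpolates the spectrum (finer frequency grid)
but does NOT improve the true spectral resolution (ability to resolve close frequencies).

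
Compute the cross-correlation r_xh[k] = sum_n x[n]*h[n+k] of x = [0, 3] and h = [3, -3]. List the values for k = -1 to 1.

Both sequences indexed from 0 and zero outside their support.
Lags with overlap: k = -1 to 1.
  r_xh[-1] = x[1]*h[0] = 9
  r_xh[0] = x[0]*h[0] + x[1]*h[1] = -9
  r_xh[1] = x[0]*h[1] = 0
r_xh = [9, -9, 0] (for k = -1, ..., 1)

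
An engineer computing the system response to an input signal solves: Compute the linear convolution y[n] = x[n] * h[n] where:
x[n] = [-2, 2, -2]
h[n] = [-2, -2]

y[n] = sum_k x[k]*h[n-k]. Output length = len(x) + len(h) - 1 = 3 + 2 - 1 = 4.
y[0] = -2*-2 = 4
y[1] = 2*-2 + -2*-2 = 0
y[2] = -2*-2 + 2*-2 = 0
y[3] = -2*-2 = 4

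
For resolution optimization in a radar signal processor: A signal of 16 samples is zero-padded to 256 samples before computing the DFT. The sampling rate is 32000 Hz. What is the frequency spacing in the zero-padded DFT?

Original DFT: N = 16, resolution = f_s/N = 32000/16 = 2000 Hz
Zero-padded DFT: N = 256, resolution = f_s/N = 32000/256 = 125 Hz
Zero-padding interpolates the spectrum (finer frequency grid)
but does NOT improve the true spectral resolution (ability to resolve close frequencies).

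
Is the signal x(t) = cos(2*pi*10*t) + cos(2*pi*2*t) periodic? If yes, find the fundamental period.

f1 = 10 Hz, f2 = 2 Hz
Period T1 = 1/10, T2 = 1/2
Ratio T1/T2 = 2/10, which is rational.
The signal is periodic with fundamental period T = 1/GCD(10,2) = 1/2 s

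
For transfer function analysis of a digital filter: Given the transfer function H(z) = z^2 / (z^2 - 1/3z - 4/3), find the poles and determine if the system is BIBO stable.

Poles are roots of the denominator: z^2 - 1/3z - 4/3 = 0.
Quadratic formula: z = [-(-1/3) +/- sqrt((-1/3)^2 - 4*(-4/3))] / 2
Discriminant = 1/9 + 16/3 = 49/9; sqrt = 7/3.
z = (1/3 +/- 7/3) / 2 => z = 4/3 or z = -1.
|p1| = 1, |p2| = 4/3.
For BIBO stability, all poles must lie inside the unit circle (|p| < 1).
System is UNSTABLE since at least one |p| >= 1.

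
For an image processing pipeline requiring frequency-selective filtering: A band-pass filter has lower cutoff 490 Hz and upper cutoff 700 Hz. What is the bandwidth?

Bandwidth = f_high - f_low
= 700 Hz - 490 Hz = 210 Hz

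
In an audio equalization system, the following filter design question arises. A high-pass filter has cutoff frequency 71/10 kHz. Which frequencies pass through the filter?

A high-pass filter passes all frequencies above the cutoff frequency 71/10 kHz and attenuates lower frequencies.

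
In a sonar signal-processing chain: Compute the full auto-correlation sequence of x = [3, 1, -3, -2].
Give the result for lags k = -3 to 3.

r_xx[k] = sum_m x[m]*x[m+k], indexed from 0, for k = -3 to 3:
  r_xx[-3] = x[3]*x[0] = -6
  r_xx[-2] = x[2]*x[0] + x[3]*x[1] = -11
  r_xx[-1] = x[1]*x[0] + x[2]*x[1] + x[3]*x[2] = 6
  r_xx[0] = x[0]*x[0] + x[1]*x[1] + x[2]*x[2] + x[3]*x[3] = 23
  r_xx[1] = x[0]*x[1] + x[1]*x[2] + x[2]*x[3] = 6
  r_xx[2] = x[0]*x[2] + x[1]*x[3] = -11
  r_xx[3] = x[0]*x[3] = -6
r_xx = [-6, -11, 6, 23, 6, -11, -6]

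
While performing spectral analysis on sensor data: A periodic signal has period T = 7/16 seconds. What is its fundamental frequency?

The fundamental frequency is the reciprocal of the period.
f = 1/T = 1/(7/16) = 16/7 Hz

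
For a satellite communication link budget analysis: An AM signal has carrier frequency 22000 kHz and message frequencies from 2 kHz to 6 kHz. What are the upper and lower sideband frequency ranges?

Upper sideband (USB) = fc + [fm_low, fm_high] = 22000 + [2, 6] = [22002, 22006] kHz
Lower sideband (LSB) = fc - [fm_high, fm_low] = 22000 - [6, 2] = [21994, 21998] kHz
Total occupied spectrum: 21994 kHz to 22006 kHz (plus carrier at 22000 kHz)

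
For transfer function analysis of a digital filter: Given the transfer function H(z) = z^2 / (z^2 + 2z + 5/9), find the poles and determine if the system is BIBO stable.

Poles are roots of the denominator: z^2 + 2z + 5/9 = 0.
Quadratic formula: z = [-(2) +/- sqrt((2)^2 - 4*(5/9))] / 2
Discriminant = 4 - 20/9 = 16/9; sqrt = 4/3.
z = (-2 +/- 4/3) / 2 => z = -1/3 or z = -5/3.
|p1| = 5/3, |p2| = 1/3.
For BIBO stability, all poles must lie inside the unit circle (|p| < 1).
System is UNSTABLE since at least one |p| >= 1.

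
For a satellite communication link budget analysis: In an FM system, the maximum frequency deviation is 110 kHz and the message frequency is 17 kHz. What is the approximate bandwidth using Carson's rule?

Carson's rule: BW = 2*(delta_f + f_m)
= 2*(110 + 17) kHz = 254 kHz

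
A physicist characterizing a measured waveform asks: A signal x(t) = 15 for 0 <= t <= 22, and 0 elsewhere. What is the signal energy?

Energy = integral of |x(t)|^2 dt over the signal duration
= 15^2 * 22 = 225 * 22 = 4950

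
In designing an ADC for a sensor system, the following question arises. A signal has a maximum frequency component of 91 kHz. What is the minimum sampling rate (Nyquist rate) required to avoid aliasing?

By the Nyquist-Shannon sampling theorem,
the minimum sampling rate (Nyquist rate) must be at least 2 * f_max.
Nyquist rate = 2 * 91 kHz = 182 kHz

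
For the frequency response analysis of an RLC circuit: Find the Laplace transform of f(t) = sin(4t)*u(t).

Standard pair: sin(wt)*u(t) <-> w/(s^2+w^2)
With w = 4: L{sin(4t)*u(t)} = 4/(s^2+16)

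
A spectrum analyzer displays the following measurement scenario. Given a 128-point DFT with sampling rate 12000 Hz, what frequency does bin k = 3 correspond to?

The frequency of DFT bin k is: f_k = k * f_s / N
f_3 = 3 * 12000 / 128 = 1125/4 Hz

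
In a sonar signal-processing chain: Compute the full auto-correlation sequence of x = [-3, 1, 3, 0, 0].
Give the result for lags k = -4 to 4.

r_xx[k] = sum_m x[m]*x[m+k], indexed from 0, for k = -4 to 4:
  r_xx[-4] = x[4]*x[0] = 0
  r_xx[-3] = x[3]*x[0] + x[4]*x[1] = 0
  r_xx[-2] = x[2]*x[0] + x[3]*x[1] + x[4]*x[2] = -9
  r_xx[-1] = x[1]*x[0] + x[2]*x[1] + x[3]*x[2] + x[4]*x[3] = 0
  r_xx[0] = x[0]*x[0] + x[1]*x[1] + x[2]*x[2] + x[3]*x[3] + x[4]*x[4] = 19
  r_xx[1] = x[0]*x[1] + x[1]*x[2] + x[2]*x[3] + x[3]*x[4] = 0
  r_xx[2] = x[0]*x[2] + x[1]*x[3] + x[2]*x[4] = -9
  r_xx[3] = x[0]*x[3] + x[1]*x[4] = 0
  r_xx[4] = x[0]*x[4] = 0
r_xx = [0, 0, -9, 0, 19, 0, -9, 0, 0]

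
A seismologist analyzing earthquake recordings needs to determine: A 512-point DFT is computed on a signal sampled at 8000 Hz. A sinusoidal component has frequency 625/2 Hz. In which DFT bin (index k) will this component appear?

DFT frequency resolution = f_s/N = 8000/512 = 125/8 Hz
Bin index k = f_signal / resolution = 625/2 / 125/8 = 20
The signal frequency 625/2 Hz falls in DFT bin k = 20.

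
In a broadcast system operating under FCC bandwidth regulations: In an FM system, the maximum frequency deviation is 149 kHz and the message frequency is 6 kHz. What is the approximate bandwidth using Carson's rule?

Carson's rule: BW = 2*(delta_f + f_m)
= 2*(149 + 6) kHz = 310 kHz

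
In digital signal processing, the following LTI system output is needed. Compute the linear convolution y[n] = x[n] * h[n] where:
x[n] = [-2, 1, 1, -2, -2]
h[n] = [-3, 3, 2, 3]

y[n] = sum_k x[k]*h[n-k]. Output length = len(x) + len(h) - 1 = 5 + 4 - 1 = 8.
y[0] = -2*-3 = 6
y[1] = 1*-3 + -2*3 = -9
y[2] = 1*-3 + 1*3 + -2*2 = -4
y[3] = -2*-3 + 1*3 + 1*2 + -2*3 = 5
y[4] = -2*-3 + -2*3 + 1*2 + 1*3 = 5
y[5] = -2*3 + -2*2 + 1*3 = -7
y[6] = -2*2 + -2*3 = -10
y[7] = -2*3 = -6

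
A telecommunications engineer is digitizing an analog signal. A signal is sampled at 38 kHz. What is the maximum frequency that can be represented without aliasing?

The maximum frequency that can be represented without aliasing
is the Nyquist frequency: f_max = f_s / 2 = 38 kHz / 2 = 19 kHz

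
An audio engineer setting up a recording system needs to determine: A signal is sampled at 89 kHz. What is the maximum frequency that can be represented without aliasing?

The maximum frequency that can be represented without aliasing
is the Nyquist frequency: f_max = f_s / 2 = 89 kHz / 2 = 89/2 kHz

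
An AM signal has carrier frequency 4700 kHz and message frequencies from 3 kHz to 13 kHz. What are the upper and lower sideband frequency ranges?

Upper sideband (USB) = fc + [fm_low, fm_high] = 4700 + [3, 13] = [4703, 4713] kHz
Lower sideband (LSB) = fc - [fm_high, fm_low] = 4700 - [13, 3] = [4687, 4697] kHz
Total occupied spectrum: 4687 kHz to 4713 kHz (plus carrier at 4700 kHz)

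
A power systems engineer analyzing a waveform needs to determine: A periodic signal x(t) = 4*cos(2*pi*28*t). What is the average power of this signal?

Average power of A*cos(wt) is A^2/2.
P = 4^2 / 2 = 16/2 = 8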